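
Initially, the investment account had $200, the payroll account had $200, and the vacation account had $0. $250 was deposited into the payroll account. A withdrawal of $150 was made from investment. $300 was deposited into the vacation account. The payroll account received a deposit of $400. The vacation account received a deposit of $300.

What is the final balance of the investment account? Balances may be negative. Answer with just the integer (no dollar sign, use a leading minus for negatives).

Answer: 50

Derivation:
Tracking account balances step by step:
Start: investment=200, payroll=200, vacation=0
Event 1 (deposit 250 to payroll): payroll: 200 + 250 = 450. Balances: investment=200, payroll=450, vacation=0
Event 2 (withdraw 150 from investment): investment: 200 - 150 = 50. Balances: investment=50, payroll=450, vacation=0
Event 3 (deposit 300 to vacation): vacation: 0 + 300 = 300. Balances: investment=50, payroll=450, vacation=300
Event 4 (deposit 400 to payroll): payroll: 450 + 400 = 850. Balances: investment=50, payroll=850, vacation=300
Event 5 (deposit 300 to vacation): vacation: 300 + 300 = 600. Balances: investment=50, payroll=850, vacation=600

Final balance of investment: 50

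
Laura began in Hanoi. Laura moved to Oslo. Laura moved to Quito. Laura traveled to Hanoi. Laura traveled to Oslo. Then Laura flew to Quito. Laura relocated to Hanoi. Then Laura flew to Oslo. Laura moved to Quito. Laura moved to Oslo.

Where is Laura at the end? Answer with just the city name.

Tracking Laura's location:
Start: Laura is in Hanoi.
After move 1: Hanoi -> Oslo. Laura is in Oslo.
After move 2: Oslo -> Quito. Laura is in Quito.
After move 3: Quito -> Hanoi. Laura is in Hanoi.
After move 4: Hanoi -> Oslo. Laura is in Oslo.
After move 5: Oslo -> Quito. Laura is in Quito.
After move 6: Quito -> Hanoi. Laura is in Hanoi.
After move 7: Hanoi -> Oslo. Laura is in Oslo.
After move 8: Oslo -> Quito. Laura is in Quito.
After move 9: Quito -> Oslo. Laura is in Oslo.

Answer: Oslo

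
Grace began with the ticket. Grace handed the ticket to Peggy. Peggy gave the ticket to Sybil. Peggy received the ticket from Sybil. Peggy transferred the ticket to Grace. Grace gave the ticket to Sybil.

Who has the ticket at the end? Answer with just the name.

Tracking the ticket through each event:
Start: Grace has the ticket.
After event 1: Peggy has the ticket.
After event 2: Sybil has the ticket.
After event 3: Peggy has the ticket.
After event 4: Grace has the ticket.
After event 5: Sybil has the ticket.

Answer: Sybil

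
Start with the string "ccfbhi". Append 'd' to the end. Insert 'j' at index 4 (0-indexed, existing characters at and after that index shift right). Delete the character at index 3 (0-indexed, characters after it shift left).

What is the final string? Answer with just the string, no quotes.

Answer: ccfjhid

Derivation:
Applying each edit step by step:
Start: "ccfbhi"
Op 1 (append 'd'): "ccfbhi" -> "ccfbhid"
Op 2 (insert 'j' at idx 4): "ccfbhid" -> "ccfbjhid"
Op 3 (delete idx 3 = 'b'): "ccfbjhid" -> "ccfjhid"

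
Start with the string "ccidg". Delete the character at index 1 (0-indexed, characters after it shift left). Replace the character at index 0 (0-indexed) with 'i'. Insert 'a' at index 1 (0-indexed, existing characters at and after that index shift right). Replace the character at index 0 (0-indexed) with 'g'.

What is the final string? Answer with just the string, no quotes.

Applying each edit step by step:
Start: "ccidg"
Op 1 (delete idx 1 = 'c'): "ccidg" -> "cidg"
Op 2 (replace idx 0: 'c' -> 'i'): "cidg" -> "iidg"
Op 3 (insert 'a' at idx 1): "iidg" -> "iaidg"
Op 4 (replace idx 0: 'i' -> 'g'): "iaidg" -> "gaidg"

Answer: gaidg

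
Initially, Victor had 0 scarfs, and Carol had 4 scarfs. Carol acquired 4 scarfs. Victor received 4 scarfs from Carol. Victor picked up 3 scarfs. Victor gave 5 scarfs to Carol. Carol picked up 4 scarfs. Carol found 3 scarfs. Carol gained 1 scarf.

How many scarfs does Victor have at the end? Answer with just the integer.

Answer: 2

Derivation:
Tracking counts step by step:
Start: Victor=0, Carol=4
Event 1 (Carol +4): Carol: 4 -> 8. State: Victor=0, Carol=8
Event 2 (Carol -> Victor, 4): Carol: 8 -> 4, Victor: 0 -> 4. State: Victor=4, Carol=4
Event 3 (Victor +3): Victor: 4 -> 7. State: Victor=7, Carol=4
Event 4 (Victor -> Carol, 5): Victor: 7 -> 2, Carol: 4 -> 9. State: Victor=2, Carol=9
Event 5 (Carol +4): Carol: 9 -> 13. State: Victor=2, Carol=13
Event 6 (Carol +3): Carol: 13 -> 16. State: Victor=2, Carol=16
Event 7 (Carol +1): Carol: 16 -> 17. State: Victor=2, Carol=17

Victor's final count: 2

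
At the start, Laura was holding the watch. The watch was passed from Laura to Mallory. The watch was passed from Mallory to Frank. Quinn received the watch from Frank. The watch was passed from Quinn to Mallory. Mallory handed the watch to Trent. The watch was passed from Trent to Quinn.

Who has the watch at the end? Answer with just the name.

Answer: Quinn

Derivation:
Tracking the watch through each event:
Start: Laura has the watch.
After event 1: Mallory has the watch.
After event 2: Frank has the watch.
After event 3: Quinn has the watch.
After event 4: Mallory has the watch.
After event 5: Trent has the watch.
After event 6: Quinn has the watch.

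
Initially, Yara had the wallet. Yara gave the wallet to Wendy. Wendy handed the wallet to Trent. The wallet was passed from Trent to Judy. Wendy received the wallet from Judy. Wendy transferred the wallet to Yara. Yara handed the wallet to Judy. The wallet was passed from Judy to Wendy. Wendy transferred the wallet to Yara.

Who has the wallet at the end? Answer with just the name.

Tracking the wallet through each event:
Start: Yara has the wallet.
After event 1: Wendy has the wallet.
After event 2: Trent has the wallet.
After event 3: Judy has the wallet.
After event 4: Wendy has the wallet.
After event 5: Yara has the wallet.
After event 6: Judy has the wallet.
After event 7: Wendy has the wallet.
After event 8: Yara has the wallet.

Answer: Yara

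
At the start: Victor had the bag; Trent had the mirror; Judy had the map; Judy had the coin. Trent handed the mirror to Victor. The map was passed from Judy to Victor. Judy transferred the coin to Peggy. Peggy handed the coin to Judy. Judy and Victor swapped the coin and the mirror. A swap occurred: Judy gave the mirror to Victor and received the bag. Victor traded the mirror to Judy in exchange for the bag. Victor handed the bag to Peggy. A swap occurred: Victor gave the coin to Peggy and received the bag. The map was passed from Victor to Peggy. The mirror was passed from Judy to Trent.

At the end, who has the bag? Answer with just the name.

Tracking all object holders:
Start: bag:Victor, mirror:Trent, map:Judy, coin:Judy
Event 1 (give mirror: Trent -> Victor). State: bag:Victor, mirror:Victor, map:Judy, coin:Judy
Event 2 (give map: Judy -> Victor). State: bag:Victor, mirror:Victor, map:Victor, coin:Judy
Event 3 (give coin: Judy -> Peggy). State: bag:Victor, mirror:Victor, map:Victor, coin:Peggy
Event 4 (give coin: Peggy -> Judy). State: bag:Victor, mirror:Victor, map:Victor, coin:Judy
Event 5 (swap coin<->mirror: now coin:Victor, mirror:Judy). State: bag:Victor, mirror:Judy, map:Victor, coin:Victor
Event 6 (swap mirror<->bag: now mirror:Victor, bag:Judy). State: bag:Judy, mirror:Victor, map:Victor, coin:Victor
Event 7 (swap mirror<->bag: now mirror:Judy, bag:Victor). State: bag:Victor, mirror:Judy, map:Victor, coin:Victor
Event 8 (give bag: Victor -> Peggy). State: bag:Peggy, mirror:Judy, map:Victor, coin:Victor
Event 9 (swap coin<->bag: now coin:Peggy, bag:Victor). State: bag:Victor, mirror:Judy, map:Victor, coin:Peggy
Event 10 (give map: Victor -> Peggy). State: bag:Victor, mirror:Judy, map:Peggy, coin:Peggy
Event 11 (give mirror: Judy -> Trent). State: bag:Victor, mirror:Trent, map:Peggy, coin:Peggy

Final state: bag:Victor, mirror:Trent, map:Peggy, coin:Peggy
The bag is held by Victor.

Answer: Victor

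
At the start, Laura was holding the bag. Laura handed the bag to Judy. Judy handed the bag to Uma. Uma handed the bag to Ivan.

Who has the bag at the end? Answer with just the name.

Answer: Ivan

Derivation:
Tracking the bag through each event:
Start: Laura has the bag.
After event 1: Judy has the bag.
After event 2: Uma has the bag.
After event 3: Ivan has the bag.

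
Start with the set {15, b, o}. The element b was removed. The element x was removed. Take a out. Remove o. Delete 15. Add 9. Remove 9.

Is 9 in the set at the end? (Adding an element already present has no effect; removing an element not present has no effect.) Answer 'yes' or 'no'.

Tracking the set through each operation:
Start: {15, b, o}
Event 1 (remove b): removed. Set: {15, o}
Event 2 (remove x): not present, no change. Set: {15, o}
Event 3 (remove a): not present, no change. Set: {15, o}
Event 4 (remove o): removed. Set: {15}
Event 5 (remove 15): removed. Set: {}
Event 6 (add 9): added. Set: {9}
Event 7 (remove 9): removed. Set: {}

Final set: {} (size 0)
9 is NOT in the final set.

Answer: no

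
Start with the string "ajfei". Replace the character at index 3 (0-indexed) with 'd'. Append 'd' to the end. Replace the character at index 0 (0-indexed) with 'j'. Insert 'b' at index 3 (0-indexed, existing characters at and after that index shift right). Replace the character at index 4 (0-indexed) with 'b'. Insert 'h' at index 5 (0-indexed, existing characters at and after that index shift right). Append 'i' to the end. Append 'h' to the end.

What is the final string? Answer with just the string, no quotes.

Applying each edit step by step:
Start: "ajfei"
Op 1 (replace idx 3: 'e' -> 'd'): "ajfei" -> "ajfdi"
Op 2 (append 'd'): "ajfdi" -> "ajfdid"
Op 3 (replace idx 0: 'a' -> 'j'): "ajfdid" -> "jjfdid"
Op 4 (insert 'b' at idx 3): "jjfdid" -> "jjfbdid"
Op 5 (replace idx 4: 'd' -> 'b'): "jjfbdid" -> "jjfbbid"
Op 6 (insert 'h' at idx 5): "jjfbbid" -> "jjfbbhid"
Op 7 (append 'i'): "jjfbbhid" -> "jjfbbhidi"
Op 8 (append 'h'): "jjfbbhidi" -> "jjfbbhidih"

Answer: jjfbbhidih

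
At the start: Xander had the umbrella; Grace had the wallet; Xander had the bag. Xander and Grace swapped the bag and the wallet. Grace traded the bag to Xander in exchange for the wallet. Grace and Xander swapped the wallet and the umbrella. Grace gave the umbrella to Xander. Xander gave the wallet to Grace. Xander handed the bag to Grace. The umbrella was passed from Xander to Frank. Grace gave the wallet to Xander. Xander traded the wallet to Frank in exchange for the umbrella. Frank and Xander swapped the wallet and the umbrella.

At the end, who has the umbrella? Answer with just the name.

Answer: Frank

Derivation:
Tracking all object holders:
Start: umbrella:Xander, wallet:Grace, bag:Xander
Event 1 (swap bag<->wallet: now bag:Grace, wallet:Xander). State: umbrella:Xander, wallet:Xander, bag:Grace
Event 2 (swap bag<->wallet: now bag:Xander, wallet:Grace). State: umbrella:Xander, wallet:Grace, bag:Xander
Event 3 (swap wallet<->umbrella: now wallet:Xander, umbrella:Grace). State: umbrella:Grace, wallet:Xander, bag:Xander
Event 4 (give umbrella: Grace -> Xander). State: umbrella:Xander, wallet:Xander, bag:Xander
Event 5 (give wallet: Xander -> Grace). State: umbrella:Xander, wallet:Grace, bag:Xander
Event 6 (give bag: Xander -> Grace). State: umbrella:Xander, wallet:Grace, bag:Grace
Event 7 (give umbrella: Xander -> Frank). State: umbrella:Frank, wallet:Grace, bag:Grace
Event 8 (give wallet: Grace -> Xander). State: umbrella:Frank, wallet:Xander, bag:Grace
Event 9 (swap wallet<->umbrella: now wallet:Frank, umbrella:Xander). State: umbrella:Xander, wallet:Frank, bag:Grace
Event 10 (swap wallet<->umbrella: now wallet:Xander, umbrella:Frank). State: umbrella:Frank, wallet:Xander, bag:Grace

Final state: umbrella:Frank, wallet:Xander, bag:Grace
The umbrella is held by Frank.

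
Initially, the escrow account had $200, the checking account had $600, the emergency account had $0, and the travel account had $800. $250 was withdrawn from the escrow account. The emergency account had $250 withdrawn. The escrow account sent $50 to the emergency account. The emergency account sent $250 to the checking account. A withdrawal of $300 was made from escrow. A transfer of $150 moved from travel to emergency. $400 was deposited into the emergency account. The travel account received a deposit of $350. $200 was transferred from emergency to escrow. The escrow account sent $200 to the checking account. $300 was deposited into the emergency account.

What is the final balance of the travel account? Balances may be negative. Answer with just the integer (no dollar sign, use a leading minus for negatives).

Answer: 1000

Derivation:
Tracking account balances step by step:
Start: escrow=200, checking=600, emergency=0, travel=800
Event 1 (withdraw 250 from escrow): escrow: 200 - 250 = -50. Balances: escrow=-50, checking=600, emergency=0, travel=800
Event 2 (withdraw 250 from emergency): emergency: 0 - 250 = -250. Balances: escrow=-50, checking=600, emergency=-250, travel=800
Event 3 (transfer 50 escrow -> emergency): escrow: -50 - 50 = -100, emergency: -250 + 50 = -200. Balances: escrow=-100, checking=600, emergency=-200, travel=800
Event 4 (transfer 250 emergency -> checking): emergency: -200 - 250 = -450, checking: 600 + 250 = 850. Balances: escrow=-100, checking=850, emergency=-450, travel=800
Event 5 (withdraw 300 from escrow): escrow: -100 - 300 = -400. Balances: escrow=-400, checking=850, emergency=-450, travel=800
Event 6 (transfer 150 travel -> emergency): travel: 800 - 150 = 650, emergency: -450 + 150 = -300. Balances: escrow=-400, checking=850, emergency=-300, travel=650
Event 7 (deposit 400 to emergency): emergency: -300 + 400 = 100. Balances: escrow=-400, checking=850, emergency=100, travel=650
Event 8 (deposit 350 to travel): travel: 650 + 350 = 1000. Balances: escrow=-400, checking=850, emergency=100, travel=1000
Event 9 (transfer 200 emergency -> escrow): emergency: 100 - 200 = -100, escrow: -400 + 200 = -200. Balances: escrow=-200, checking=850, emergency=-100, travel=1000
Event 10 (transfer 200 escrow -> checking): escrow: -200 - 200 = -400, checking: 850 + 200 = 1050. Balances: escrow=-400, checking=1050, emergency=-100, travel=1000
Event 11 (deposit 300 to emergency): emergency: -100 + 300 = 200. Balances: escrow=-400, checking=1050, emergency=200, travel=1000

Final balance of travel: 1000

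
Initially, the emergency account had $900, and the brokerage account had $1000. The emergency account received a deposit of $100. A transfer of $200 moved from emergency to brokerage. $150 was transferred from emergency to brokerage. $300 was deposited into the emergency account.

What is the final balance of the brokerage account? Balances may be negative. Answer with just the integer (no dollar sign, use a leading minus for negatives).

Tracking account balances step by step:
Start: emergency=900, brokerage=1000
Event 1 (deposit 100 to emergency): emergency: 900 + 100 = 1000. Balances: emergency=1000, brokerage=1000
Event 2 (transfer 200 emergency -> brokerage): emergency: 1000 - 200 = 800, brokerage: 1000 + 200 = 1200. Balances: emergency=800, brokerage=1200
Event 3 (transfer 150 emergency -> brokerage): emergency: 800 - 150 = 650, brokerage: 1200 + 150 = 1350. Balances: emergency=650, brokerage=1350
Event 4 (deposit 300 to emergency): emergency: 650 + 300 = 950. Balances: emergency=950, brokerage=1350

Final balance of brokerage: 1350

Answer: 1350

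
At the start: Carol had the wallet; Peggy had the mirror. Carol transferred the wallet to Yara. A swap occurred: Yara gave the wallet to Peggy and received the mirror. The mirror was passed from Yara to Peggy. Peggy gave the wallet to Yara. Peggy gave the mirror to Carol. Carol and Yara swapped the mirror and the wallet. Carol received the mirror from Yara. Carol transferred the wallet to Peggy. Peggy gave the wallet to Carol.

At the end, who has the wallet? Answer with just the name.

Tracking all object holders:
Start: wallet:Carol, mirror:Peggy
Event 1 (give wallet: Carol -> Yara). State: wallet:Yara, mirror:Peggy
Event 2 (swap wallet<->mirror: now wallet:Peggy, mirror:Yara). State: wallet:Peggy, mirror:Yara
Event 3 (give mirror: Yara -> Peggy). State: wallet:Peggy, mirror:Peggy
Event 4 (give wallet: Peggy -> Yara). State: wallet:Yara, mirror:Peggy
Event 5 (give mirror: Peggy -> Carol). State: wallet:Yara, mirror:Carol
Event 6 (swap mirror<->wallet: now mirror:Yara, wallet:Carol). State: wallet:Carol, mirror:Yara
Event 7 (give mirror: Yara -> Carol). State: wallet:Carol, mirror:Carol
Event 8 (give wallet: Carol -> Peggy). State: wallet:Peggy, mirror:Carol
Event 9 (give wallet: Peggy -> Carol). State: wallet:Carol, mirror:Carol

Final state: wallet:Carol, mirror:Carol
The wallet is held by Carol.

Answer: Carol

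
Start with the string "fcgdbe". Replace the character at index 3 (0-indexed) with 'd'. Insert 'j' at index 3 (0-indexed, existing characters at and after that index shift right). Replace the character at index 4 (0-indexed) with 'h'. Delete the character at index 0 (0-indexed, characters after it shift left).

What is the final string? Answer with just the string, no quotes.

Answer: cgjhbe

Derivation:
Applying each edit step by step:
Start: "fcgdbe"
Op 1 (replace idx 3: 'd' -> 'd'): "fcgdbe" -> "fcgdbe"
Op 2 (insert 'j' at idx 3): "fcgdbe" -> "fcgjdbe"
Op 3 (replace idx 4: 'd' -> 'h'): "fcgjdbe" -> "fcgjhbe"
Op 4 (delete idx 0 = 'f'): "fcgjhbe" -> "cgjhbe"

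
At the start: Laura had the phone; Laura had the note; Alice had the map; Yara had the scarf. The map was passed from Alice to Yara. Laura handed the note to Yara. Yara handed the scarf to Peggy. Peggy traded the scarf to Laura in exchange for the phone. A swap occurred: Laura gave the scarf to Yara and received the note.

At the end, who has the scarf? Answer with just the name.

Tracking all object holders:
Start: phone:Laura, note:Laura, map:Alice, scarf:Yara
Event 1 (give map: Alice -> Yara). State: phone:Laura, note:Laura, map:Yara, scarf:Yara
Event 2 (give note: Laura -> Yara). State: phone:Laura, note:Yara, map:Yara, scarf:Yara
Event 3 (give scarf: Yara -> Peggy). State: phone:Laura, note:Yara, map:Yara, scarf:Peggy
Event 4 (swap scarf<->phone: now scarf:Laura, phone:Peggy). State: phone:Peggy, note:Yara, map:Yara, scarf:Laura
Event 5 (swap scarf<->note: now scarf:Yara, note:Laura). State: phone:Peggy, note:Laura, map:Yara, scarf:Yara

Final state: phone:Peggy, note:Laura, map:Yara, scarf:Yara
The scarf is held by Yara.

Answer: Yara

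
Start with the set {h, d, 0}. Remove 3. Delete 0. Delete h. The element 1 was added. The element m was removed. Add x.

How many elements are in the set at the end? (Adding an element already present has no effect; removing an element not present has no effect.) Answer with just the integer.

Tracking the set through each operation:
Start: {0, d, h}
Event 1 (remove 3): not present, no change. Set: {0, d, h}
Event 2 (remove 0): removed. Set: {d, h}
Event 3 (remove h): removed. Set: {d}
Event 4 (add 1): added. Set: {1, d}
Event 5 (remove m): not present, no change. Set: {1, d}
Event 6 (add x): added. Set: {1, d, x}

Final set: {1, d, x} (size 3)

Answer: 3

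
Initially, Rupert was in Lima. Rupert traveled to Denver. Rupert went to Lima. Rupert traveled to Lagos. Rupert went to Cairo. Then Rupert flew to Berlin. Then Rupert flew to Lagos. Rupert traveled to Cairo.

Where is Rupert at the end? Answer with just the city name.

Tracking Rupert's location:
Start: Rupert is in Lima.
After move 1: Lima -> Denver. Rupert is in Denver.
After move 2: Denver -> Lima. Rupert is in Lima.
After move 3: Lima -> Lagos. Rupert is in Lagos.
After move 4: Lagos -> Cairo. Rupert is in Cairo.
After move 5: Cairo -> Berlin. Rupert is in Berlin.
After move 6: Berlin -> Lagos. Rupert is in Lagos.
After move 7: Lagos -> Cairo. Rupert is in Cairo.

Answer: Cairo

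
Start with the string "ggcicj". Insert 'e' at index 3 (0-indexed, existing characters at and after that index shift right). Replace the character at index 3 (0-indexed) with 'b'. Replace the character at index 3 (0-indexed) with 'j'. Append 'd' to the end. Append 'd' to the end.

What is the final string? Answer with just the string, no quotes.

Answer: ggcjicjdd

Derivation:
Applying each edit step by step:
Start: "ggcicj"
Op 1 (insert 'e' at idx 3): "ggcicj" -> "ggceicj"
Op 2 (replace idx 3: 'e' -> 'b'): "ggceicj" -> "ggcbicj"
Op 3 (replace idx 3: 'b' -> 'j'): "ggcbicj" -> "ggcjicj"
Op 4 (append 'd'): "ggcjicj" -> "ggcjicjd"
Op 5 (append 'd'): "ggcjicjd" -> "ggcjicjdd"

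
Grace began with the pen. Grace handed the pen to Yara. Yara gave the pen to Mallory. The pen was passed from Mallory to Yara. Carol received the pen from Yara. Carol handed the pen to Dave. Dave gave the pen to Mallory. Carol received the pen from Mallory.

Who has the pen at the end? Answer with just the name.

Tracking the pen through each event:
Start: Grace has the pen.
After event 1: Yara has the pen.
After event 2: Mallory has the pen.
After event 3: Yara has the pen.
After event 4: Carol has the pen.
After event 5: Dave has the pen.
After event 6: Mallory has the pen.
After event 7: Carol has the pen.

Answer: Carol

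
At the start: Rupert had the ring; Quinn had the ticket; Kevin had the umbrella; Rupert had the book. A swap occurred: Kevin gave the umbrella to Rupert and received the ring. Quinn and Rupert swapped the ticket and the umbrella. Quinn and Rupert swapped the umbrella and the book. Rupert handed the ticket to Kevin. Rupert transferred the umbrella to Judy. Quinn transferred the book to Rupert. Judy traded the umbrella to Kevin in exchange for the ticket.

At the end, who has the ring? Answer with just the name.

Tracking all object holders:
Start: ring:Rupert, ticket:Quinn, umbrella:Kevin, book:Rupert
Event 1 (swap umbrella<->ring: now umbrella:Rupert, ring:Kevin). State: ring:Kevin, ticket:Quinn, umbrella:Rupert, book:Rupert
Event 2 (swap ticket<->umbrella: now ticket:Rupert, umbrella:Quinn). State: ring:Kevin, ticket:Rupert, umbrella:Quinn, book:Rupert
Event 3 (swap umbrella<->book: now umbrella:Rupert, book:Quinn). State: ring:Kevin, ticket:Rupert, umbrella:Rupert, book:Quinn
Event 4 (give ticket: Rupert -> Kevin). State: ring:Kevin, ticket:Kevin, umbrella:Rupert, book:Quinn
Event 5 (give umbrella: Rupert -> Judy). State: ring:Kevin, ticket:Kevin, umbrella:Judy, book:Quinn
Event 6 (give book: Quinn -> Rupert). State: ring:Kevin, ticket:Kevin, umbrella:Judy, book:Rupert
Event 7 (swap umbrella<->ticket: now umbrella:Kevin, ticket:Judy). State: ring:Kevin, ticket:Judy, umbrella:Kevin, book:Rupert

Final state: ring:Kevin, ticket:Judy, umbrella:Kevin, book:Rupert
The ring is held by Kevin.

Answer: Kevin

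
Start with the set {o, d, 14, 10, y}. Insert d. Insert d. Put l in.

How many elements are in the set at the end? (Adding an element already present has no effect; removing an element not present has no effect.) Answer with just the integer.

Tracking the set through each operation:
Start: {10, 14, d, o, y}
Event 1 (add d): already present, no change. Set: {10, 14, d, o, y}
Event 2 (add d): already present, no change. Set: {10, 14, d, o, y}
Event 3 (add l): added. Set: {10, 14, d, l, o, y}

Final set: {10, 14, d, l, o, y} (size 6)

Answer: 6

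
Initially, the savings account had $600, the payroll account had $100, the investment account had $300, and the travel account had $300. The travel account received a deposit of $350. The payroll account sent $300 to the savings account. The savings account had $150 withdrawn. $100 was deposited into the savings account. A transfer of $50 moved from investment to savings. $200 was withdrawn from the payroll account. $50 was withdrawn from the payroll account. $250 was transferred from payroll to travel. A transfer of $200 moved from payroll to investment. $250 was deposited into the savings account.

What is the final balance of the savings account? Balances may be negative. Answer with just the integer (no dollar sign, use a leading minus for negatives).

Answer: 1150

Derivation:
Tracking account balances step by step:
Start: savings=600, payroll=100, investment=300, travel=300
Event 1 (deposit 350 to travel): travel: 300 + 350 = 650. Balances: savings=600, payroll=100, investment=300, travel=650
Event 2 (transfer 300 payroll -> savings): payroll: 100 - 300 = -200, savings: 600 + 300 = 900. Balances: savings=900, payroll=-200, investment=300, travel=650
Event 3 (withdraw 150 from savings): savings: 900 - 150 = 750. Balances: savings=750, payroll=-200, investment=300, travel=650
Event 4 (deposit 100 to savings): savings: 750 + 100 = 850. Balances: savings=850, payroll=-200, investment=300, travel=650
Event 5 (transfer 50 investment -> savings): investment: 300 - 50 = 250, savings: 850 + 50 = 900. Balances: savings=900, payroll=-200, investment=250, travel=650
Event 6 (withdraw 200 from payroll): payroll: -200 - 200 = -400. Balances: savings=900, payroll=-400, investment=250, travel=650
Event 7 (withdraw 50 from payroll): payroll: -400 - 50 = -450. Balances: savings=900, payroll=-450, investment=250, travel=650
Event 8 (transfer 250 payroll -> travel): payroll: -450 - 250 = -700, travel: 650 + 250 = 900. Balances: savings=900, payroll=-700, investment=250, travel=900
Event 9 (transfer 200 payroll -> investment): payroll: -700 - 200 = -900, investment: 250 + 200 = 450. Balances: savings=900, payroll=-900, investment=450, travel=900
Event 10 (deposit 250 to savings): savings: 900 + 250 = 1150. Balances: savings=1150, payroll=-900, investment=450, travel=900

Final balance of savings: 1150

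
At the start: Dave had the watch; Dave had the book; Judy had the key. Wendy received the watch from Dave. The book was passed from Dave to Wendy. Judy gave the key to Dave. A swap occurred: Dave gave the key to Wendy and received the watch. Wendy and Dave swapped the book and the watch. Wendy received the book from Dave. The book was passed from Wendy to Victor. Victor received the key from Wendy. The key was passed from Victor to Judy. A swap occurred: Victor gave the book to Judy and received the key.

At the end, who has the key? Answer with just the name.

Tracking all object holders:
Start: watch:Dave, book:Dave, key:Judy
Event 1 (give watch: Dave -> Wendy). State: watch:Wendy, book:Dave, key:Judy
Event 2 (give book: Dave -> Wendy). State: watch:Wendy, book:Wendy, key:Judy
Event 3 (give key: Judy -> Dave). State: watch:Wendy, book:Wendy, key:Dave
Event 4 (swap key<->watch: now key:Wendy, watch:Dave). State: watch:Dave, book:Wendy, key:Wendy
Event 5 (swap book<->watch: now book:Dave, watch:Wendy). State: watch:Wendy, book:Dave, key:Wendy
Event 6 (give book: Dave -> Wendy). State: watch:Wendy, book:Wendy, key:Wendy
Event 7 (give book: Wendy -> Victor). State: watch:Wendy, book:Victor, key:Wendy
Event 8 (give key: Wendy -> Victor). State: watch:Wendy, book:Victor, key:Victor
Event 9 (give key: Victor -> Judy). State: watch:Wendy, book:Victor, key:Judy
Event 10 (swap book<->key: now book:Judy, key:Victor). State: watch:Wendy, book:Judy, key:Victor

Final state: watch:Wendy, book:Judy, key:Victor
The key is held by Victor.

Answer: Victor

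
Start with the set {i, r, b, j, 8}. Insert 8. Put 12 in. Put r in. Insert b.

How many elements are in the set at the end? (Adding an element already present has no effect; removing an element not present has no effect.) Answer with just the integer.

Answer: 6

Derivation:
Tracking the set through each operation:
Start: {8, b, i, j, r}
Event 1 (add 8): already present, no change. Set: {8, b, i, j, r}
Event 2 (add 12): added. Set: {12, 8, b, i, j, r}
Event 3 (add r): already present, no change. Set: {12, 8, b, i, j, r}
Event 4 (add b): already present, no change. Set: {12, 8, b, i, j, r}

Final set: {12, 8, b, i, j, r} (size 6)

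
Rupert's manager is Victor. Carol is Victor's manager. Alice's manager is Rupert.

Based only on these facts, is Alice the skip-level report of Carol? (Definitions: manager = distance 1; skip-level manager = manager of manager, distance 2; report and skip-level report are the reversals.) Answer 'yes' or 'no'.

Answer: no

Derivation:
Reconstructing the manager chain from the given facts:
  Carol -> Victor -> Rupert -> Alice
(each arrow means 'manager of the next')
Positions in the chain (0 = top):
  position of Carol: 0
  position of Victor: 1
  position of Rupert: 2
  position of Alice: 3

Alice is at position 3, Carol is at position 0; signed distance (j - i) = -3.
'skip-level report' requires j - i = -2. Actual distance is -3, so the relation does NOT hold.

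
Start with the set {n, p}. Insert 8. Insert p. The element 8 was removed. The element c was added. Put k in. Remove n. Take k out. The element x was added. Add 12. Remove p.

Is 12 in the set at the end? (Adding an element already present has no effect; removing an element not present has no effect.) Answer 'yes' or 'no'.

Answer: yes

Derivation:
Tracking the set through each operation:
Start: {n, p}
Event 1 (add 8): added. Set: {8, n, p}
Event 2 (add p): already present, no change. Set: {8, n, p}
Event 3 (remove 8): removed. Set: {n, p}
Event 4 (add c): added. Set: {c, n, p}
Event 5 (add k): added. Set: {c, k, n, p}
Event 6 (remove n): removed. Set: {c, k, p}
Event 7 (remove k): removed. Set: {c, p}
Event 8 (add x): added. Set: {c, p, x}
Event 9 (add 12): added. Set: {12, c, p, x}
Event 10 (remove p): removed. Set: {12, c, x}

Final set: {12, c, x} (size 3)
12 is in the final set.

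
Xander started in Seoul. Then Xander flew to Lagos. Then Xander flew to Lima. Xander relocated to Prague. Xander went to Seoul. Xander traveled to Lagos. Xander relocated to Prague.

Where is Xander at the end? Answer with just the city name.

Tracking Xander's location:
Start: Xander is in Seoul.
After move 1: Seoul -> Lagos. Xander is in Lagos.
After move 2: Lagos -> Lima. Xander is in Lima.
After move 3: Lima -> Prague. Xander is in Prague.
After move 4: Prague -> Seoul. Xander is in Seoul.
After move 5: Seoul -> Lagos. Xander is in Lagos.
After move 6: Lagos -> Prague. Xander is in Prague.

Answer: Prague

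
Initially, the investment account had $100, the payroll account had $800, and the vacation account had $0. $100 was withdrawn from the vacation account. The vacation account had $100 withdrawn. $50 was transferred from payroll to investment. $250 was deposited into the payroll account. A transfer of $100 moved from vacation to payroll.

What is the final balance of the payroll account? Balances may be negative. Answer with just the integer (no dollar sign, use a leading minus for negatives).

Tracking account balances step by step:
Start: investment=100, payroll=800, vacation=0
Event 1 (withdraw 100 from vacation): vacation: 0 - 100 = -100. Balances: investment=100, payroll=800, vacation=-100
Event 2 (withdraw 100 from vacation): vacation: -100 - 100 = -200. Balances: investment=100, payroll=800, vacation=-200
Event 3 (transfer 50 payroll -> investment): payroll: 800 - 50 = 750, investment: 100 + 50 = 150. Balances: investment=150, payroll=750, vacation=-200
Event 4 (deposit 250 to payroll): payroll: 750 + 250 = 1000. Balances: investment=150, payroll=1000, vacation=-200
Event 5 (transfer 100 vacation -> payroll): vacation: -200 - 100 = -300, payroll: 1000 + 100 = 1100. Balances: investment=150, payroll=1100, vacation=-300

Final balance of payroll: 1100

Answer: 1100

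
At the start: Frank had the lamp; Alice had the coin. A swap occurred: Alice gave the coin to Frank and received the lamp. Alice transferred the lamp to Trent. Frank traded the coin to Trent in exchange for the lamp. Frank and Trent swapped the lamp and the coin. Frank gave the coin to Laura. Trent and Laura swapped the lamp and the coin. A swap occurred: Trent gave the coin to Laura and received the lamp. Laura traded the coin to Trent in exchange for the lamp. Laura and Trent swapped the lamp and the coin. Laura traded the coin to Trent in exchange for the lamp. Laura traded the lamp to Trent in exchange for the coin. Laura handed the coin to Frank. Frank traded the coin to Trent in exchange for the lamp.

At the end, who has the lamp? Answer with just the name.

Answer: Frank

Derivation:
Tracking all object holders:
Start: lamp:Frank, coin:Alice
Event 1 (swap coin<->lamp: now coin:Frank, lamp:Alice). State: lamp:Alice, coin:Frank
Event 2 (give lamp: Alice -> Trent). State: lamp:Trent, coin:Frank
Event 3 (swap coin<->lamp: now coin:Trent, lamp:Frank). State: lamp:Frank, coin:Trent
Event 4 (swap lamp<->coin: now lamp:Trent, coin:Frank). State: lamp:Trent, coin:Frank
Event 5 (give coin: Frank -> Laura). State: lamp:Trent, coin:Laura
Event 6 (swap lamp<->coin: now lamp:Laura, coin:Trent). State: lamp:Laura, coin:Trent
Event 7 (swap coin<->lamp: now coin:Laura, lamp:Trent). State: lamp:Trent, coin:Laura
Event 8 (swap coin<->lamp: now coin:Trent, lamp:Laura). State: lamp:Laura, coin:Trent
Event 9 (swap lamp<->coin: now lamp:Trent, coin:Laura). State: lamp:Trent, coin:Laura
Event 10 (swap coin<->lamp: now coin:Trent, lamp:Laura). State: lamp:Laura, coin:Trent
Event 11 (swap lamp<->coin: now lamp:Trent, coin:Laura). State: lamp:Trent, coin:Laura
Event 12 (give coin: Laura -> Frank). State: lamp:Trent, coin:Frank
Event 13 (swap coin<->lamp: now coin:Trent, lamp:Frank). State: lamp:Frank, coin:Trent

Final state: lamp:Frank, coin:Trent
The lamp is held by Frank.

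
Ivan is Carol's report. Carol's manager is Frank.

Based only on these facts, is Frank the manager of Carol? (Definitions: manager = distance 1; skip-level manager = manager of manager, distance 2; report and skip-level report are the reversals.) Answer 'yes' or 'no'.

Reconstructing the manager chain from the given facts:
  Frank -> Carol -> Ivan
(each arrow means 'manager of the next')
Positions in the chain (0 = top):
  position of Frank: 0
  position of Carol: 1
  position of Ivan: 2

Frank is at position 0, Carol is at position 1; signed distance (j - i) = 1.
'manager' requires j - i = 1. Actual distance is 1, so the relation HOLDS.

Answer: yes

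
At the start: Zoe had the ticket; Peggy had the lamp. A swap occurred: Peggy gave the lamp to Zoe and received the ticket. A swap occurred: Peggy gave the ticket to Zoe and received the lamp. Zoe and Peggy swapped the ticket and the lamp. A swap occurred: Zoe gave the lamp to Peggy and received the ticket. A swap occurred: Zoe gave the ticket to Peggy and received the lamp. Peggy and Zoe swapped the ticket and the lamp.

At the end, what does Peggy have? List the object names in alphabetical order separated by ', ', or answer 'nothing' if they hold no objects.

Answer: lamp

Derivation:
Tracking all object holders:
Start: ticket:Zoe, lamp:Peggy
Event 1 (swap lamp<->ticket: now lamp:Zoe, ticket:Peggy). State: ticket:Peggy, lamp:Zoe
Event 2 (swap ticket<->lamp: now ticket:Zoe, lamp:Peggy). State: ticket:Zoe, lamp:Peggy
Event 3 (swap ticket<->lamp: now ticket:Peggy, lamp:Zoe). State: ticket:Peggy, lamp:Zoe
Event 4 (swap lamp<->ticket: now lamp:Peggy, ticket:Zoe). State: ticket:Zoe, lamp:Peggy
Event 5 (swap ticket<->lamp: now ticket:Peggy, lamp:Zoe). State: ticket:Peggy, lamp:Zoe
Event 6 (swap ticket<->lamp: now ticket:Zoe, lamp:Peggy). State: ticket:Zoe, lamp:Peggy

Final state: ticket:Zoe, lamp:Peggy
Peggy holds: lamp.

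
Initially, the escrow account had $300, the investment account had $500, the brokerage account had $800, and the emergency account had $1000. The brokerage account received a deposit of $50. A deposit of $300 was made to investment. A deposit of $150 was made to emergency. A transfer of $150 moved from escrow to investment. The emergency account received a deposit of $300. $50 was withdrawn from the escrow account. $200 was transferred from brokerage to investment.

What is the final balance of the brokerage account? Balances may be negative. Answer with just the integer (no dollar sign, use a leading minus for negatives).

Answer: 650

Derivation:
Tracking account balances step by step:
Start: escrow=300, investment=500, brokerage=800, emergency=1000
Event 1 (deposit 50 to brokerage): brokerage: 800 + 50 = 850. Balances: escrow=300, investment=500, brokerage=850, emergency=1000
Event 2 (deposit 300 to investment): investment: 500 + 300 = 800. Balances: escrow=300, investment=800, brokerage=850, emergency=1000
Event 3 (deposit 150 to emergency): emergency: 1000 + 150 = 1150. Balances: escrow=300, investment=800, brokerage=850, emergency=1150
Event 4 (transfer 150 escrow -> investment): escrow: 300 - 150 = 150, investment: 800 + 150 = 950. Balances: escrow=150, investment=950, brokerage=850, emergency=1150
Event 5 (deposit 300 to emergency): emergency: 1150 + 300 = 1450. Balances: escrow=150, investment=950, brokerage=850, emergency=1450
Event 6 (withdraw 50 from escrow): escrow: 150 - 50 = 100. Balances: escrow=100, investment=950, brokerage=850, emergency=1450
Event 7 (transfer 200 brokerage -> investment): brokerage: 850 - 200 = 650, investment: 950 + 200 = 1150. Balances: escrow=100, investment=1150, brokerage=650, emergency=1450

Final balance of brokerage: 650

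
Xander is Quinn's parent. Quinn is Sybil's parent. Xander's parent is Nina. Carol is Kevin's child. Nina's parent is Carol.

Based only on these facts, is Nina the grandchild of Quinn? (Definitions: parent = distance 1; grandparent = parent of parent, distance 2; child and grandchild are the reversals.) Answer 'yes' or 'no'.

Answer: no

Derivation:
Reconstructing the parent chain from the given facts:
  Kevin -> Carol -> Nina -> Xander -> Quinn -> Sybil
(each arrow means 'parent of the next')
Positions in the chain (0 = top):
  position of Kevin: 0
  position of Carol: 1
  position of Nina: 2
  position of Xander: 3
  position of Quinn: 4
  position of Sybil: 5

Nina is at position 2, Quinn is at position 4; signed distance (j - i) = 2.
'grandchild' requires j - i = -2. Actual distance is 2, so the relation does NOT hold.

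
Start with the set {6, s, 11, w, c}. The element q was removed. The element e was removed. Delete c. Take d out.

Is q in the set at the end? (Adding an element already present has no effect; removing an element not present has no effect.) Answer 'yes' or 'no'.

Answer: no

Derivation:
Tracking the set through each operation:
Start: {11, 6, c, s, w}
Event 1 (remove q): not present, no change. Set: {11, 6, c, s, w}
Event 2 (remove e): not present, no change. Set: {11, 6, c, s, w}
Event 3 (remove c): removed. Set: {11, 6, s, w}
Event 4 (remove d): not present, no change. Set: {11, 6, s, w}

Final set: {11, 6, s, w} (size 4)
q is NOT in the final set.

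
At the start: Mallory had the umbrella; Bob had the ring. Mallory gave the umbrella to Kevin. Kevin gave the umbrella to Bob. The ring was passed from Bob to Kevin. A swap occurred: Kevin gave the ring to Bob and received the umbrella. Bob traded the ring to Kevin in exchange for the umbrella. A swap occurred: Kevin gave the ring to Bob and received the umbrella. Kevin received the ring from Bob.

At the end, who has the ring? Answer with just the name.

Tracking all object holders:
Start: umbrella:Mallory, ring:Bob
Event 1 (give umbrella: Mallory -> Kevin). State: umbrella:Kevin, ring:Bob
Event 2 (give umbrella: Kevin -> Bob). State: umbrella:Bob, ring:Bob
Event 3 (give ring: Bob -> Kevin). State: umbrella:Bob, ring:Kevin
Event 4 (swap ring<->umbrella: now ring:Bob, umbrella:Kevin). State: umbrella:Kevin, ring:Bob
Event 5 (swap ring<->umbrella: now ring:Kevin, umbrella:Bob). State: umbrella:Bob, ring:Kevin
Event 6 (swap ring<->umbrella: now ring:Bob, umbrella:Kevin). State: umbrella:Kevin, ring:Bob
Event 7 (give ring: Bob -> Kevin). State: umbrella:Kevin, ring:Kevin

Final state: umbrella:Kevin, ring:Kevin
The ring is held by Kevin.

Answer: Kevin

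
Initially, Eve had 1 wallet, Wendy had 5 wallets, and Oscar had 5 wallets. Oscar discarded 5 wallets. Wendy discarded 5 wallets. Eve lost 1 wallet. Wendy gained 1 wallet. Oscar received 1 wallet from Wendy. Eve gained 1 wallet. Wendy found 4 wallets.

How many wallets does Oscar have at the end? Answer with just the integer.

Tracking counts step by step:
Start: Eve=1, Wendy=5, Oscar=5
Event 1 (Oscar -5): Oscar: 5 -> 0. State: Eve=1, Wendy=5, Oscar=0
Event 2 (Wendy -5): Wendy: 5 -> 0. State: Eve=1, Wendy=0, Oscar=0
Event 3 (Eve -1): Eve: 1 -> 0. State: Eve=0, Wendy=0, Oscar=0
Event 4 (Wendy +1): Wendy: 0 -> 1. State: Eve=0, Wendy=1, Oscar=0
Event 5 (Wendy -> Oscar, 1): Wendy: 1 -> 0, Oscar: 0 -> 1. State: Eve=0, Wendy=0, Oscar=1
Event 6 (Eve +1): Eve: 0 -> 1. State: Eve=1, Wendy=0, Oscar=1
Event 7 (Wendy +4): Wendy: 0 -> 4. State: Eve=1, Wendy=4, Oscar=1

Oscar's final count: 1

Answer: 1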